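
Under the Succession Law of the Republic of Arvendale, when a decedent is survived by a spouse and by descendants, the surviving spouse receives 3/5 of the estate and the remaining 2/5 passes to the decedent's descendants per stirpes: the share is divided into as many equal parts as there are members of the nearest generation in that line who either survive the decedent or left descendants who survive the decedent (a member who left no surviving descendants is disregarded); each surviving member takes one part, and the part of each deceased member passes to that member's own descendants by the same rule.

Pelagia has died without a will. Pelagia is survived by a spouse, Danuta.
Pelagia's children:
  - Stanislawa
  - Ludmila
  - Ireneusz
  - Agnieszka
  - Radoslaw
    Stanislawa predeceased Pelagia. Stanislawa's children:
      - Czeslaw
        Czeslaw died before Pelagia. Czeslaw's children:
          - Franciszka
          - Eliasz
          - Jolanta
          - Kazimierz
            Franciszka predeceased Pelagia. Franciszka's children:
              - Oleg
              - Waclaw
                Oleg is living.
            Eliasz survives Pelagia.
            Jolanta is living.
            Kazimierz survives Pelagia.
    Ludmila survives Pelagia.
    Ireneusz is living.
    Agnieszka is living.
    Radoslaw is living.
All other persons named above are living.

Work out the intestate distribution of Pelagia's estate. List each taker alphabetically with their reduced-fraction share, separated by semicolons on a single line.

Agnieszka 2/25; Danuta 3/5; Eliasz 1/50; Ireneusz 2/25; Jolanta 1/50; Kazimierz 1/50; Ludmila 2/25; Oleg 1/100; Radoslaw 2/25; Waclaw 1/100

Danuta, as surviving spouse, takes 3/5.
The remaining 2/5 passes to Pelagia's descendants per stirpes.
The 2/5 is divided into 5 equal shares of 2/25 among Stanislawa, Ludmila, Ireneusz, Agnieszka, Radoslaw.
Stanislawa predeceased; the 2/25 allotted to Stanislawa's branch passes to Stanislawa's issue by representation.
Czeslaw's line is the sole branch at this level, so the full 2/25 passes to Czeslaw's issue by representation.
The 2/25 is divided into 4 equal shares of 1/50 among Franciszka, Eliasz, Jolanta, Kazimierz.
Franciszka predeceased; the 1/50 allotted to Franciszka's branch passes to Franciszka's issue by representation.
The 1/50 is divided into 2 equal shares of 1/100 among Oleg, Waclaw.
Oleg is living and takes 1/100.
Waclaw is living and takes 1/100.
Eliasz is living and takes 1/50.
Jolanta is living and takes 1/50.
Kazimierz is living and takes 1/50.
Ludmila is living and takes 2/25.
Ireneusz is living and takes 2/25.
Agnieszka is living and takes 2/25.
Radoslaw is living and takes 2/25.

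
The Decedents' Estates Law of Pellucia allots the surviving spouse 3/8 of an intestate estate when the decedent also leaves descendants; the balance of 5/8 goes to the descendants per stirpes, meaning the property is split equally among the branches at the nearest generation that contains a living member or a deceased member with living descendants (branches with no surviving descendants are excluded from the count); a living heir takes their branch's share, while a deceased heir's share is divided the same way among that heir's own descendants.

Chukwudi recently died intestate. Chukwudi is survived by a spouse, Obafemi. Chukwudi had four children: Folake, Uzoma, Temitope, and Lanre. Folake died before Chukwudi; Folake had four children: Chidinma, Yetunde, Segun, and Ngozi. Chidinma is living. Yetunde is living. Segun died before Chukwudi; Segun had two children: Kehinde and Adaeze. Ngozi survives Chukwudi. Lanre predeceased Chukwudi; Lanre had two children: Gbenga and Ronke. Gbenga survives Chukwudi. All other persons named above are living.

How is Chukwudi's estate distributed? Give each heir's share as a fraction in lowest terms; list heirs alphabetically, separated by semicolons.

Adaeze 5/256; Chidinma 5/128; Gbenga 5/64; Kehinde 5/256; Ngozi 5/128; Obafemi 3/8; Ronke 5/64; Temitope 5/32; Uzoma 5/32; Yetunde 5/128

Obafemi, as surviving spouse, takes 3/8.
The remaining 5/8 passes to Chukwudi's descendants per stirpes.
The 5/8 is divided into 4 equal shares of 5/32 among Folake, Uzoma, Temitope, Lanre.
Folake predeceased; the 5/32 allotted to Folake's branch passes to Folake's issue by representation.
The 5/32 is divided into 4 equal shares of 5/128 among Chidinma, Yetunde, Segun, Ngozi.
Chidinma is living and takes 5/128.
Yetunde is living and takes 5/128.
Segun predeceased; the 5/128 allotted to Segun's branch passes to Segun's issue by representation.
The 5/128 is divided into 2 equal shares of 5/256 among Kehinde, Adaeze.
Kehinde is living and takes 5/256.
Adaeze is living and takes 5/256.
Ngozi is living and takes 5/128.
Uzoma is living and takes 5/32.
Temitope is living and takes 5/32.
Lanre predeceased; the 5/32 allotted to Lanre's branch passes to Lanre's issue by representation.
The 5/32 is divided into 2 equal shares of 5/64 among Gbenga, Ronke.
Gbenga is living and takes 5/64.
Ronke is living and takes 5/64.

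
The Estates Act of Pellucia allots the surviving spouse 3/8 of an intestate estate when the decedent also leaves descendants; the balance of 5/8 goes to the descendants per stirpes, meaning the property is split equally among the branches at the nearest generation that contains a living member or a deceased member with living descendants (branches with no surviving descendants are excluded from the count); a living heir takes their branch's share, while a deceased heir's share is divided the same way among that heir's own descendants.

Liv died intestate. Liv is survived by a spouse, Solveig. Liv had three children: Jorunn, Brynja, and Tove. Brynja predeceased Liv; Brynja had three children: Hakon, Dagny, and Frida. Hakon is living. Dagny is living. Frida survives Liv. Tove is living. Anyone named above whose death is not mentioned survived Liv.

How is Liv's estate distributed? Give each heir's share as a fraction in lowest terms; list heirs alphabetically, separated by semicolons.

Dagny 5/72; Frida 5/72; Hakon 5/72; Jorunn 5/24; Solveig 3/8; Tove 5/24

Solveig, as surviving spouse, takes 3/8.
The remaining 5/8 passes to Liv's descendants per stirpes.
The 5/8 is divided into 3 equal shares of 5/24 among Jorunn, Brynja, Tove.
Jorunn is living and takes 5/24.
Brynja predeceased; the 5/24 allotted to Brynja's branch passes to Brynja's issue by representation.
The 5/24 is divided into 3 equal shares of 5/72 among Hakon, Dagny, Frida.
Hakon is living and takes 5/72.
Dagny is living and takes 5/72.
Frida is living and takes 5/72.
Tove is living and takes 5/24.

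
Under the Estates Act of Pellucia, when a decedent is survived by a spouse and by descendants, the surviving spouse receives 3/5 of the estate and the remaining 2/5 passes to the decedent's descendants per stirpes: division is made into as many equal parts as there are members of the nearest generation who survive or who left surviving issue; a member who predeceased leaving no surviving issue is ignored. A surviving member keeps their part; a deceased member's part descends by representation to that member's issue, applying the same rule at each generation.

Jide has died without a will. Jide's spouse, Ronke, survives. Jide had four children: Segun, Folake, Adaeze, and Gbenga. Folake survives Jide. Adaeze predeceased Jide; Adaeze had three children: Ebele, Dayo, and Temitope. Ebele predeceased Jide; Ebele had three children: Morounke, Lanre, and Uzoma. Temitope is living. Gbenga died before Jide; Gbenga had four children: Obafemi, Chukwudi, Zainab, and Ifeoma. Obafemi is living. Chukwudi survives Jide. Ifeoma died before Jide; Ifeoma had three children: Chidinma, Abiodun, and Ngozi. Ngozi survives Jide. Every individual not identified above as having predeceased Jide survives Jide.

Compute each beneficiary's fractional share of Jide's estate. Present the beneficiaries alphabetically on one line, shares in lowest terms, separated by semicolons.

Ronke, as surviving spouse, takes 3/5.
The remaining 2/5 passes to Jide's descendants per stirpes.
The 2/5 is divided into 4 equal shares of 1/10 among Segun, Folake, Adaeze, Gbenga.
Segun is living and takes 1/10.
Folake is living and takes 1/10.
Adaeze predeceased; the 1/10 allotted to Adaeze's branch passes to Adaeze's issue by representation.
The 1/10 is divided into 3 equal shares of 1/30 among Ebele, Dayo, Temitope.
Ebele predeceased; the 1/30 allotted to Ebele's branch passes to Ebele's issue by representation.
The 1/30 is divided into 3 equal shares of 1/90 among Morounke, Lanre, Uzoma.
Morounke is living and takes 1/90.
Lanre is living and takes 1/90.
Uzoma is living and takes 1/90.
Dayo is living and takes 1/30.
Temitope is living and takes 1/30.
Gbenga predeceased; the 1/10 allotted to Gbenga's branch passes to Gbenga's issue by representation.
The 1/10 is divided into 4 equal shares of 1/40 among Obafemi, Chukwudi, Zainab, Ifeoma.
Obafemi is living and takes 1/40.
Chukwudi is living and takes 1/40.
Zainab is living and takes 1/40.
Ifeoma predeceased; the 1/40 allotted to Ifeoma's branch passes to Ifeoma's issue by representation.
The 1/40 is divided into 3 equal shares of 1/120 among Chidinma, Abiodun, Ngozi.
Chidinma is living and takes 1/120.
Abiodun is living and takes 1/120.
Ngozi is living and takes 1/120.

Abiodun 1/120; Chidinma 1/120; Chukwudi 1/40; Dayo 1/30; Folake 1/10; Lanre 1/90; Morounke 1/90; Ngozi 1/120; Obafemi 1/40; Ronke 3/5; Segun 1/10; Temitope 1/30; Uzoma 1/90; Zainab 1/40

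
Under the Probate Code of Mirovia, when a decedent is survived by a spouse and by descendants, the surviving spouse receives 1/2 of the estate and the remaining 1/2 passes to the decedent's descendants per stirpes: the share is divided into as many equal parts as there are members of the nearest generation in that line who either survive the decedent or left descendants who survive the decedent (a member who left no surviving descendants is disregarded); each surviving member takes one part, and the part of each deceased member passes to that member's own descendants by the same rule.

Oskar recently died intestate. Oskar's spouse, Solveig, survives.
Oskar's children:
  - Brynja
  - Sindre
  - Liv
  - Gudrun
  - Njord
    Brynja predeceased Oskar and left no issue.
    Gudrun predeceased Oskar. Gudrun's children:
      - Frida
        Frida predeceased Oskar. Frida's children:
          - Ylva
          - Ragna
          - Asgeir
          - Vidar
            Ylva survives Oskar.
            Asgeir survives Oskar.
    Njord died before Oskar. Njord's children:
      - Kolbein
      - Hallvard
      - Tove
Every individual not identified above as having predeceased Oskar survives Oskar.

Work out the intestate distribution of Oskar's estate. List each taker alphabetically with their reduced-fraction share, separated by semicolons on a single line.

Solveig, as surviving spouse, takes 1/2.
The remaining 1/2 passes to Oskar's descendants per stirpes.
Brynja left no surviving issue, so that branch lapses and is disregarded.
The 1/2 is divided into 4 equal shares of 1/8 among Sindre, Liv, Gudrun, Njord.
Sindre is living and takes 1/8.
Liv is living and takes 1/8.
Gudrun predeceased; the 1/8 allotted to Gudrun's branch passes to Gudrun's issue by representation.
Frida's line is the sole branch at this level, so the full 1/8 passes to Frida's issue by representation.
The 1/8 is divided into 4 equal shares of 1/32 among Ylva, Ragna, Asgeir, Vidar.
Ylva is living and takes 1/32.
Ragna is living and takes 1/32.
Asgeir is living and takes 1/32.
Vidar is living and takes 1/32.
Njord predeceased; the 1/8 allotted to Njord's branch passes to Njord's issue by representation.
The 1/8 is divided into 3 equal shares of 1/24 among Kolbein, Hallvard, Tove.
Kolbein is living and takes 1/24.
Hallvard is living and takes 1/24.
Tove is living and takes 1/24.

Asgeir 1/32; Hallvard 1/24; Kolbein 1/24; Liv 1/8; Ragna 1/32; Sindre 1/8; Solveig 1/2; Tove 1/24; Vidar 1/32; Ylva 1/32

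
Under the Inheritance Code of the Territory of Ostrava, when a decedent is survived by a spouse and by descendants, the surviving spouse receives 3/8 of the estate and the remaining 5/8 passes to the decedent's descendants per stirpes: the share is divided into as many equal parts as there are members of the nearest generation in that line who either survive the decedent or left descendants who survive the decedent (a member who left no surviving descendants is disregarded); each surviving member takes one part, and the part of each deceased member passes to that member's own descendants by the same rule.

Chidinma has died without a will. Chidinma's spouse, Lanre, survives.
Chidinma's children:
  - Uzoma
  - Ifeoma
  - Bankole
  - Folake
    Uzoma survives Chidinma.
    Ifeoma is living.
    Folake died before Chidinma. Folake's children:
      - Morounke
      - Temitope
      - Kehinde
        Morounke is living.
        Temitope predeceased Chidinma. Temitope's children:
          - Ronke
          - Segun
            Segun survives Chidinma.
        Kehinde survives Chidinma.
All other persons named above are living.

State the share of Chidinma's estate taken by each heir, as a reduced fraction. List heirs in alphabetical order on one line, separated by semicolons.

Lanre, as surviving spouse, takes 3/8.
The remaining 5/8 passes to Chidinma's descendants per stirpes.
The 5/8 is divided into 4 equal shares of 5/32 among Uzoma, Ifeoma, Bankole, Folake.
Uzoma is living and takes 5/32.
Ifeoma is living and takes 5/32.
Bankole is living and takes 5/32.
Folake predeceased; the 5/32 allotted to Folake's branch passes to Folake's issue by representation.
The 5/32 is divided into 3 equal shares of 5/96 among Morounke, Temitope, Kehinde.
Morounke is living and takes 5/96.
Temitope predeceased; the 5/96 allotted to Temitope's branch passes to Temitope's issue by representation.
The 5/96 is divided into 2 equal shares of 5/192 among Ronke, Segun.
Ronke is living and takes 5/192.
Segun is living and takes 5/192.
Kehinde is living and takes 5/96.

Bankole 5/32; Ifeoma 5/32; Kehinde 5/96; Lanre 3/8; Morounke 5/96; Ronke 5/192; Segun 5/192; Uzoma 5/32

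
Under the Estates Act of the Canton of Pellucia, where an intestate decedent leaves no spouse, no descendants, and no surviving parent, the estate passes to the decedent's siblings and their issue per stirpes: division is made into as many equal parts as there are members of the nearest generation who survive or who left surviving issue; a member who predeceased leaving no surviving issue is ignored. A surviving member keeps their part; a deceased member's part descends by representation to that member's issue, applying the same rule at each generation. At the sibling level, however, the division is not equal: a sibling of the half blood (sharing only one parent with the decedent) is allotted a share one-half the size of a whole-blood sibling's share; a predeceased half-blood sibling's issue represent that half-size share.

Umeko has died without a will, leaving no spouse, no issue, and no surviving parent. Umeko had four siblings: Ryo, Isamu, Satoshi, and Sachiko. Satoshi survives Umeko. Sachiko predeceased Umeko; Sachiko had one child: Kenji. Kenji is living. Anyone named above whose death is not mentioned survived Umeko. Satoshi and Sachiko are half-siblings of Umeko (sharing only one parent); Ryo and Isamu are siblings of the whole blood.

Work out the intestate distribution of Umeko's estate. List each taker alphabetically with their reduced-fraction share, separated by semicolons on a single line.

Isamu 1/3; Kenji 1/6; Ryo 1/3; Satoshi 1/6

No spouse, descendants, or parent survives, so the estate passes to Umeko's siblings per stirpes.
Half-blood siblings count for one-half the weight of whole-blood siblings at the initial division.
Dividing 1 in proportion to weights (total weight 3): Ryo (weight 1) → 1/3; Isamu (weight 1) → 1/3; Satoshi (weight 1/2) → 1/6; Sachiko (weight 1/2) → 1/6.
Ryo is living and takes 1/3.
Isamu is living and takes 1/3.
Satoshi is living and takes 1/6.
Sachiko predeceased; the 1/6 allotted to Sachiko's branch passes to Sachiko's issue by representation.
Kenji is the sole taker at this level and receives the full 1/6.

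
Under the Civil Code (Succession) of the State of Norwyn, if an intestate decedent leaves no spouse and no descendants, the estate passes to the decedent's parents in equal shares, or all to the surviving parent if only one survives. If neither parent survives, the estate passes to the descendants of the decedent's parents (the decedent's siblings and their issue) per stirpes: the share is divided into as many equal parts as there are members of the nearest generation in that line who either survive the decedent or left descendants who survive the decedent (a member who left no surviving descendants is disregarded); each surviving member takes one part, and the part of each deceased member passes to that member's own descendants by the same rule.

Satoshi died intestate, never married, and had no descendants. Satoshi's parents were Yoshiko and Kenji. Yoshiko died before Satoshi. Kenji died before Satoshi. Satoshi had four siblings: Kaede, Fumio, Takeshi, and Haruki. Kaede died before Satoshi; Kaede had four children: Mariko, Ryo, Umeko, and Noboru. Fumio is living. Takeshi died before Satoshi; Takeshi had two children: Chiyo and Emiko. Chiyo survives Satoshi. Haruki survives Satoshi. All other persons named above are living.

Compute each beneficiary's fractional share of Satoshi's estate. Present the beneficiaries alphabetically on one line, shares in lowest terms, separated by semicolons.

Neither parent survives and there are no descendants, so the estate passes to Satoshi's siblings and their issue per stirpes.
The estate is divided into 4 equal shares of 1/4 among Kaede, Fumio, Takeshi, Haruki.
Kaede predeceased; the 1/4 allotted to Kaede's branch passes to Kaede's issue by representation.
The 1/4 is divided into 4 equal shares of 1/16 among Mariko, Ryo, Umeko, Noboru.
Mariko is living and takes 1/16.
Ryo is living and takes 1/16.
Umeko is living and takes 1/16.
Noboru is living and takes 1/16.
Fumio is living and takes 1/4.
Takeshi predeceased; the 1/4 allotted to Takeshi's branch passes to Takeshi's issue by representation.
The 1/4 is divided into 2 equal shares of 1/8 among Chiyo, Emiko.
Chiyo is living and takes 1/8.
Emiko is living and takes 1/8.
Haruki is living and takes 1/4.

Chiyo 1/8; Emiko 1/8; Fumio 1/4; Haruki 1/4; Mariko 1/16; Noboru 1/16; Ryo 1/16; Umeko 1/16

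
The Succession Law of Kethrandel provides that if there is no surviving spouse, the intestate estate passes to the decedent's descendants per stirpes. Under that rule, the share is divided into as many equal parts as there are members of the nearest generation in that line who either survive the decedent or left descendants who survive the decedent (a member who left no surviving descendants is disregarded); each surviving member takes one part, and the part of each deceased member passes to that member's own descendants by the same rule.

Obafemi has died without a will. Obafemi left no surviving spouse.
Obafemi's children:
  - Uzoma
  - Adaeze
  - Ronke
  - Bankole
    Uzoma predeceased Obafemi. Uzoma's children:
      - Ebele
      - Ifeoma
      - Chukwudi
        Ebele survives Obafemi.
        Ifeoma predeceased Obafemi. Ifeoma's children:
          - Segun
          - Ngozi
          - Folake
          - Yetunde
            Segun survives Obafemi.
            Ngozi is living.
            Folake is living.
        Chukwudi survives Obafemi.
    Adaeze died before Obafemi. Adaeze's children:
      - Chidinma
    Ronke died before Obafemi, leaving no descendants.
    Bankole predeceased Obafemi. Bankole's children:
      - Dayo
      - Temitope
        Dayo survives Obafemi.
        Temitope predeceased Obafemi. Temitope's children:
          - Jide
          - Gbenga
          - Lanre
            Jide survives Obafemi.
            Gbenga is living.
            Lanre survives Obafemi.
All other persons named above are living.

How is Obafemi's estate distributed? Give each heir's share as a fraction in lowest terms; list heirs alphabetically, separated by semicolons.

There is no surviving spouse, so the entire estate passes to Obafemi's descendants per stirpes.
Ronke left no surviving issue, so that branch lapses and is disregarded.
The estate is divided into 3 equal shares of 1/3 among Uzoma, Adaeze, Bankole.
Uzoma predeceased; the 1/3 allotted to Uzoma's branch passes to Uzoma's issue by representation.
The 1/3 is divided into 3 equal shares of 1/9 among Ebele, Ifeoma, Chukwudi.
Ebele is living and takes 1/9.
Ifeoma predeceased; the 1/9 allotted to Ifeoma's branch passes to Ifeoma's issue by representation.
The 1/9 is divided into 4 equal shares of 1/36 among Segun, Ngozi, Folake, Yetunde.
Segun is living and takes 1/36.
Ngozi is living and takes 1/36.
Folake is living and takes 1/36.
Yetunde is living and takes 1/36.
Chukwudi is living and takes 1/9.
Adaeze predeceased; the 1/3 allotted to Adaeze's branch passes to Adaeze's issue by representation.
Chidinma is the sole taker at this level and receives the full 1/3.
Bankole predeceased; the 1/3 allotted to Bankole's branch passes to Bankole's issue by representation.
The 1/3 is divided into 2 equal shares of 1/6 among Dayo, Temitope.
Dayo is living and takes 1/6.
Temitope predeceased; the 1/6 allotted to Temitope's branch passes to Temitope's issue by representation.
The 1/6 is divided into 3 equal shares of 1/18 among Jide, Gbenga, Lanre.
Jide is living and takes 1/18.
Gbenga is living and takes 1/18.
Lanre is living and takes 1/18.

Chidinma 1/3; Chukwudi 1/9; Dayo 1/6; Ebele 1/9; Folake 1/36; Gbenga 1/18; Jide 1/18; Lanre 1/18; Ngozi 1/36; Segun 1/36; Yetunde 1/36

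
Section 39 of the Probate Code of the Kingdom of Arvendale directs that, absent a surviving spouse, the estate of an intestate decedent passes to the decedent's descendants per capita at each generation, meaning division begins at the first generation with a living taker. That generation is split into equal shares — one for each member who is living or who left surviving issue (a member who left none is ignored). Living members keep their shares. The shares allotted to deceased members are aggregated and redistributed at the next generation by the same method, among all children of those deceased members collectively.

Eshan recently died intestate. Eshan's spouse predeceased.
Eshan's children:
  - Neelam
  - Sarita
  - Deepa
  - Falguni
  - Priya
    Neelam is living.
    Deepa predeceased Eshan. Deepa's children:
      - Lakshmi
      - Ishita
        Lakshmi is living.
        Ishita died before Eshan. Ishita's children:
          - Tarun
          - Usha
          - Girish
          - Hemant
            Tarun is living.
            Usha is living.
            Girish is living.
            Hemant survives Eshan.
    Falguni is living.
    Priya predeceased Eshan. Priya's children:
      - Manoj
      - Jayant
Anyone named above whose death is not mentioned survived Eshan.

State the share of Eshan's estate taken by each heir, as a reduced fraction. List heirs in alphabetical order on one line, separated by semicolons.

Falguni 1/5; Girish 1/40; Hemant 1/40; Jayant 1/10; Lakshmi 1/10; Manoj 1/10; Neelam 1/5; Sarita 1/5; Tarun 1/40; Usha 1/40

There is no surviving spouse, so the entire estate passes to Eshan's descendants per capita at each generation.
At generation 1 (Neelam, Sarita, Deepa, Falguni, Priya) there are 5 shares of (1)/5 = 1/5 each.
Living: Neelam, Sarita, and Falguni — each takes 1/5.
Deceased: Deepa and Priya. Their combined 2/5 is pooled and carried to generation 2.
At generation 2 (Lakshmi, Ishita, Manoj, Jayant) there are 4 shares of (2/5)/4 = 1/10 each.
Living: Lakshmi, Manoj, and Jayant — each takes 1/10.
Deceased: Ishita. That 1/10 share is carried to generation 3.
At generation 3 (Tarun, Usha, Girish, Hemant) there are 4 shares of (1/10)/4 = 1/40 each.
Living: Tarun, Usha, Girish, and Hemant — each takes 1/40.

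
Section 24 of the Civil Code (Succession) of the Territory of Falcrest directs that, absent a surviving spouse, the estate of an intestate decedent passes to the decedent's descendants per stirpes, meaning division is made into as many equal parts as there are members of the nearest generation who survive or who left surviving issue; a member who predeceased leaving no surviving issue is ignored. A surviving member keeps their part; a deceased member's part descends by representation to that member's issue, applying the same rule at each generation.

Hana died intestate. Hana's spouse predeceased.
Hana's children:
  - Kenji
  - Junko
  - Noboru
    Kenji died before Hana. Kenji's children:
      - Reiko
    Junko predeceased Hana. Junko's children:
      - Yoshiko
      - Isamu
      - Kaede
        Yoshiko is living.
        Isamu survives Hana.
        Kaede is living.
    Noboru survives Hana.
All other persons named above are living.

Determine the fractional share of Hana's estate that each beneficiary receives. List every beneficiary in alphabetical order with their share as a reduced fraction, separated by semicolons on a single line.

Isamu 1/9; Kaede 1/9; Noboru 1/3; Reiko 1/3; Yoshiko 1/9

There is no surviving spouse, so the entire estate passes to Hana's descendants per stirpes.
The estate is divided into 3 equal shares of 1/3 among Kenji, Junko, Noboru.
Kenji predeceased; the 1/3 allotted to Kenji's branch passes to Kenji's issue by representation.
Reiko is the sole taker at this level and receives the full 1/3.
Junko predeceased; the 1/3 allotted to Junko's branch passes to Junko's issue by representation.
The 1/3 is divided into 3 equal shares of 1/9 among Yoshiko, Isamu, Kaede.
Yoshiko is living and takes 1/9.
Isamu is living and takes 1/9.
Kaede is living and takes 1/9.
Noboru is living and takes 1/3.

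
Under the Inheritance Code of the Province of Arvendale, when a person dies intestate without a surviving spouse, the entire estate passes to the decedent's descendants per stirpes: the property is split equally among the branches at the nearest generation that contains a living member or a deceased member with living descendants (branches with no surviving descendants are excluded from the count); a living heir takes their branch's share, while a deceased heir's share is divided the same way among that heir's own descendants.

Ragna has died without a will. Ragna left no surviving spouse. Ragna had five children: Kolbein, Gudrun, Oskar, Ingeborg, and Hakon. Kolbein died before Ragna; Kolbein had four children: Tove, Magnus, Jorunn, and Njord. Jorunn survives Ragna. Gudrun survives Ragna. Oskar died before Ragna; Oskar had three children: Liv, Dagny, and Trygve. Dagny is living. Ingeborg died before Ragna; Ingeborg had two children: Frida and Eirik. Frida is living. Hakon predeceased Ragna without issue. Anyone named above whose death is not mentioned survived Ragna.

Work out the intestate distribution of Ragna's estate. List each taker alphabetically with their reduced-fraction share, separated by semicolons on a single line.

There is no surviving spouse, so the entire estate passes to Ragna's descendants per stirpes.
Hakon left no surviving issue, so that branch lapses and is disregarded.
The estate is divided into 4 equal shares of 1/4 among Kolbein, Gudrun, Oskar, Ingeborg.
Kolbein predeceased; the 1/4 allotted to Kolbein's branch passes to Kolbein's issue by representation.
The 1/4 is divided into 4 equal shares of 1/16 among Tove, Magnus, Jorunn, Njord.
Tove is living and takes 1/16.
Magnus is living and takes 1/16.
Jorunn is living and takes 1/16.
Njord is living and takes 1/16.
Gudrun is living and takes 1/4.
Oskar predeceased; the 1/4 allotted to Oskar's branch passes to Oskar's issue by representation.
The 1/4 is divided into 3 equal shares of 1/12 among Liv, Dagny, Trygve.
Liv is living and takes 1/12.
Dagny is living and takes 1/12.
Trygve is living and takes 1/12.
Ingeborg predeceased; the 1/4 allotted to Ingeborg's branch passes to Ingeborg's issue by representation.
The 1/4 is divided into 2 equal shares of 1/8 among Frida, Eirik.
Frida is living and takes 1/8.
Eirik is living and takes 1/8.

Dagny 1/12; Eirik 1/8; Frida 1/8; Gudrun 1/4; Jorunn 1/16; Liv 1/12; Magnus 1/16; Njord 1/16; Tove 1/16; Trygve 1/12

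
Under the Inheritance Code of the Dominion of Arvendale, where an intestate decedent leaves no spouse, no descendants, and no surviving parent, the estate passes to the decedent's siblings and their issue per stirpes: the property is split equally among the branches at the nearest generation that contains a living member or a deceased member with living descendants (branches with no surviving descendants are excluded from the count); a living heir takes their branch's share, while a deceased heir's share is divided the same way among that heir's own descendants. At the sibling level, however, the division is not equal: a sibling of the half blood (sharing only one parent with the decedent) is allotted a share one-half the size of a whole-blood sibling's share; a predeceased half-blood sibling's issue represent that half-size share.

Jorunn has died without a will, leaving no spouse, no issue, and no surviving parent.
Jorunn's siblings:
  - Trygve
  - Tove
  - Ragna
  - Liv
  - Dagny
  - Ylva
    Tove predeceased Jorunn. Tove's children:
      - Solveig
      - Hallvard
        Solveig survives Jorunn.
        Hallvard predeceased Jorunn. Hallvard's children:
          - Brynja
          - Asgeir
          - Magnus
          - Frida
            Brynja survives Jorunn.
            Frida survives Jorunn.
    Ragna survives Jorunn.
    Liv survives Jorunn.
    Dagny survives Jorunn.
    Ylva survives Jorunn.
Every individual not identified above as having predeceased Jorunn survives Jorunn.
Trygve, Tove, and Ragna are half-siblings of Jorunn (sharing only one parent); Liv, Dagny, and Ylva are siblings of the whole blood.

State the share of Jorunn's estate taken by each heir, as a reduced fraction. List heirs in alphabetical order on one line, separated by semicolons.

Asgeir 1/72; Brynja 1/72; Dagny 2/9; Frida 1/72; Liv 2/9; Magnus 1/72; Ragna 1/9; Solveig 1/18; Trygve 1/9; Ylva 2/9

No spouse, descendants, or parent survives, so the estate passes to Jorunn's siblings per stirpes.
Half-blood siblings count for one-half the weight of whole-blood siblings at the initial division.
Dividing 1 in proportion to weights (total weight 9/2): Trygve (weight 1/2) → 1/9; Tove (weight 1/2) → 1/9; Ragna (weight 1/2) → 1/9; Liv (weight 1) → 2/9; Dagny (weight 1) → 2/9; Ylva (weight 1) → 2/9.
Trygve is living and takes 1/9.
Tove predeceased; the 1/9 allotted to Tove's branch passes to Tove's issue by representation.
The 1/9 is divided into 2 equal shares of 1/18 among Solveig, Hallvard.
Solveig is living and takes 1/18.
Hallvard predeceased; the 1/18 allotted to Hallvard's branch passes to Hallvard's issue by representation.
The 1/18 is divided into 4 equal shares of 1/72 among Brynja, Asgeir, Magnus, Frida.
Brynja is living and takes 1/72.
Asgeir is living and takes 1/72.
Magnus is living and takes 1/72.
Frida is living and takes 1/72.
Ragna is living and takes 1/9.
Liv is living and takes 2/9.
Dagny is living and takes 2/9.
Ylva is living and takes 2/9.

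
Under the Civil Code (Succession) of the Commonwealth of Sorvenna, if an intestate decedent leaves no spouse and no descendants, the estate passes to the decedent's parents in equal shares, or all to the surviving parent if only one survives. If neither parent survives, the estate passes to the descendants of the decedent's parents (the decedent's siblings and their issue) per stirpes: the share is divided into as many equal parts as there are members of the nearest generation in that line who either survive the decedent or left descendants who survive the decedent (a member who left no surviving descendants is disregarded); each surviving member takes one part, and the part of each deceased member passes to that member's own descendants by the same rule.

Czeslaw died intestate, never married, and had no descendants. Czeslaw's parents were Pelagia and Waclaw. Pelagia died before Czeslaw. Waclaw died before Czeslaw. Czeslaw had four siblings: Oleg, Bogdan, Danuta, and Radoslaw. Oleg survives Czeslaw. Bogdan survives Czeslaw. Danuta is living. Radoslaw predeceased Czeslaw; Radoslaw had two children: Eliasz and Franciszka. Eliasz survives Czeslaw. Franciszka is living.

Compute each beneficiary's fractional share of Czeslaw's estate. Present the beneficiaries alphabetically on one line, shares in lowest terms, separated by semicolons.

Bogdan 1/4; Danuta 1/4; Eliasz 1/8; Franciszka 1/8; Oleg 1/4

Neither parent survives and there are no descendants, so the estate passes to Czeslaw's siblings and their issue per stirpes.
The estate is divided into 4 equal shares of 1/4 among Oleg, Bogdan, Danuta, Radoslaw.
Oleg is living and takes 1/4.
Bogdan is living and takes 1/4.
Danuta is living and takes 1/4.
Radoslaw predeceased; the 1/4 allotted to Radoslaw's branch passes to Radoslaw's issue by representation.
The 1/4 is divided into 2 equal shares of 1/8 among Eliasz, Franciszka.
Eliasz is living and takes 1/8.
Franciszka is living and takes 1/8.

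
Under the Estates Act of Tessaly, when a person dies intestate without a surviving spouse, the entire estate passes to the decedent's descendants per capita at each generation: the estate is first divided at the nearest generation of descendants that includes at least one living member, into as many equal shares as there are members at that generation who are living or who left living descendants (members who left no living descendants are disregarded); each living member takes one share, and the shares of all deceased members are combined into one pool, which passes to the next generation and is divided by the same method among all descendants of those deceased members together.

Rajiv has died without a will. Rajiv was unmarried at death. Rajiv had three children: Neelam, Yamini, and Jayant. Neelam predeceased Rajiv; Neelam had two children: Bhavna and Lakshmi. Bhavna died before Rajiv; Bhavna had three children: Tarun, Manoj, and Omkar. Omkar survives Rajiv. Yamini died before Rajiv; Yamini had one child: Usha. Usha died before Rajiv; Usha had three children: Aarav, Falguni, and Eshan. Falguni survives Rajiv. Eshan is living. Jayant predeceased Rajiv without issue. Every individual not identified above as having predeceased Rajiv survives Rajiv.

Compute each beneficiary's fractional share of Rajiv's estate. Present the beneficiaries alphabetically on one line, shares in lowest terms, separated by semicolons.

There is no surviving spouse, so the entire estate passes to Rajiv's descendants per capita at each generation.
No one at generation 1 (Neelam, Yamini) is living; moving to the next generation.
At generation 2 (Bhavna, Lakshmi, Usha) there are 3 shares of (1)/3 = 1/3 each.
Living: Lakshmi — each takes 1/3.
Deceased: Bhavna and Usha. Their combined 2/3 is pooled and carried to generation 3.
At generation 3 (Tarun, Manoj, Omkar, Aarav, Falguni, Eshan) there are 6 shares of (2/3)/6 = 1/9 each.
Living: Tarun, Manoj, Omkar, Aarav, Falguni, and Eshan — each takes 1/9.

Aarav 1/9; Eshan 1/9; Falguni 1/9; Lakshmi 1/3; Manoj 1/9; Omkar 1/9; Tarun 1/9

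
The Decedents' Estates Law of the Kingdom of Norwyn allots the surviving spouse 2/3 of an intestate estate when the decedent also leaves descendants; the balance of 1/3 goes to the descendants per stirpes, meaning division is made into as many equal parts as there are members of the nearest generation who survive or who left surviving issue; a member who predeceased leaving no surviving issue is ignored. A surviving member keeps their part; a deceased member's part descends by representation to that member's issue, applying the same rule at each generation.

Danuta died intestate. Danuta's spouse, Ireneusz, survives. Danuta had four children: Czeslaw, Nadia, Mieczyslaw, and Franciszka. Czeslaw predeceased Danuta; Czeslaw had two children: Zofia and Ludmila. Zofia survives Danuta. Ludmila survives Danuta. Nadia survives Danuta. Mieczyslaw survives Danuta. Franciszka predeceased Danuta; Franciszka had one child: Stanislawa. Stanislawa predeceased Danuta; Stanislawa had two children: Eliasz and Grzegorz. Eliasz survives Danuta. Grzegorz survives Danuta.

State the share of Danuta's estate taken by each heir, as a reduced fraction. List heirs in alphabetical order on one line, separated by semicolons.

Ireneusz, as surviving spouse, takes 2/3.
The remaining 1/3 passes to Danuta's descendants per stirpes.
The 1/3 is divided into 4 equal shares of 1/12 among Czeslaw, Nadia, Mieczyslaw, Franciszka.
Czeslaw predeceased; the 1/12 allotted to Czeslaw's branch passes to Czeslaw's issue by representation.
The 1/12 is divided into 2 equal shares of 1/24 among Zofia, Ludmila.
Zofia is living and takes 1/24.
Ludmila is living and takes 1/24.
Nadia is living and takes 1/12.
Mieczyslaw is living and takes 1/12.
Franciszka predeceased; the 1/12 allotted to Franciszka's branch passes to Franciszka's issue by representation.
Stanislawa's line is the sole branch at this level, so the full 1/12 passes to Stanislawa's issue by representation.
The 1/12 is divided into 2 equal shares of 1/24 among Eliasz, Grzegorz.
Eliasz is living and takes 1/24.
Grzegorz is living and takes 1/24.

Eliasz 1/24; Grzegorz 1/24; Ireneusz 2/3; Ludmila 1/24; Mieczyslaw 1/12; Nadia 1/12; Zofia 1/24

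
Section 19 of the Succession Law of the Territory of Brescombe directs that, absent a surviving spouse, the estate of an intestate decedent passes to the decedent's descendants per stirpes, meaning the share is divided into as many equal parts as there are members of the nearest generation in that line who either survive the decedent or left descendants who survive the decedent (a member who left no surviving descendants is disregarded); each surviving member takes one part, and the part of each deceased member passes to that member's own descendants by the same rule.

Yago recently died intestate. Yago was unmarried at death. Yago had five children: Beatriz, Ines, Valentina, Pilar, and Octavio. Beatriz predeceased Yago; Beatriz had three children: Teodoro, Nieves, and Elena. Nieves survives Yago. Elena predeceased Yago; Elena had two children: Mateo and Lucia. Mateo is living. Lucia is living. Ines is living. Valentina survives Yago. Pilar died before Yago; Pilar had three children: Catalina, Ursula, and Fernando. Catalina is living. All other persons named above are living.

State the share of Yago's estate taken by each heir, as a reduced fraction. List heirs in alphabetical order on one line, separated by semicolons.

There is no surviving spouse, so the entire estate passes to Yago's descendants per stirpes.
The estate is divided into 5 equal shares of 1/5 among Beatriz, Ines, Valentina, Pilar, Octavio.
Beatriz predeceased; the 1/5 allotted to Beatriz's branch passes to Beatriz's issue by representation.
The 1/5 is divided into 3 equal shares of 1/15 among Teodoro, Nieves, Elena.
Teodoro is living and takes 1/15.
Nieves is living and takes 1/15.
Elena predeceased; the 1/15 allotted to Elena's branch passes to Elena's issue by representation.
The 1/15 is divided into 2 equal shares of 1/30 among Mateo, Lucia.
Mateo is living and takes 1/30.
Lucia is living and takes 1/30.
Ines is living and takes 1/5.
Valentina is living and takes 1/5.
Pilar predeceased; the 1/5 allotted to Pilar's branch passes to Pilar's issue by representation.
The 1/5 is divided into 3 equal shares of 1/15 among Catalina, Ursula, Fernando.
Catalina is living and takes 1/15.
Ursula is living and takes 1/15.
Fernando is living and takes 1/15.
Octavio is living and takes 1/5.

Catalina 1/15; Fernando 1/15; Ines 1/5; Lucia 1/30; Mateo 1/30; Nieves 1/15; Octavio 1/5; Teodoro 1/15; Ursula 1/15; Valentina 1/5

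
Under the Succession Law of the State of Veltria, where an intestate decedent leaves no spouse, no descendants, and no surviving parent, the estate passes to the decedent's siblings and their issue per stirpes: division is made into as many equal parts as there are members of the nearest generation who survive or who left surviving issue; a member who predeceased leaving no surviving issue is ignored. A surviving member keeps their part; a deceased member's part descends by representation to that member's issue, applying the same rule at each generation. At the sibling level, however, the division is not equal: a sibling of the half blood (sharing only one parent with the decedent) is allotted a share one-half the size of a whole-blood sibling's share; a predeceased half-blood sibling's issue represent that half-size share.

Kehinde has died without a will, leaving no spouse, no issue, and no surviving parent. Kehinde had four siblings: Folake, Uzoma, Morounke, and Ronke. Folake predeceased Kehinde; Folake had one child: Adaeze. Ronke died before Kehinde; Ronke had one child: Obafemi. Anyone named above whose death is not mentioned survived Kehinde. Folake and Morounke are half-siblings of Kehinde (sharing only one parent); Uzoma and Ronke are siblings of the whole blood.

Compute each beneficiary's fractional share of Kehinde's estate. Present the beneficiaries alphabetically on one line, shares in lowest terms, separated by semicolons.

Adaeze 1/6; Morounke 1/6; Obafemi 1/3; Uzoma 1/3

No spouse, descendants, or parent survives, so the estate passes to Kehinde's siblings per stirpes.
Half-blood siblings count for one-half the weight of whole-blood siblings at the initial division.
Dividing 1 in proportion to weights (total weight 3): Folake (weight 1/2) → 1/6; Uzoma (weight 1) → 1/3; Morounke (weight 1/2) → 1/6; Ronke (weight 1) → 1/3.
Folake predeceased; the 1/6 allotted to Folake's branch passes to Folake's issue by representation.
Adaeze is the sole taker at this level and receives the full 1/6.
Uzoma is living and takes 1/3.
Morounke is living and takes 1/6.
Ronke predeceased; the 1/3 allotted to Ronke's branch passes to Ronke's issue by representation.
Obafemi is the sole taker at this level and receives the full 1/3.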